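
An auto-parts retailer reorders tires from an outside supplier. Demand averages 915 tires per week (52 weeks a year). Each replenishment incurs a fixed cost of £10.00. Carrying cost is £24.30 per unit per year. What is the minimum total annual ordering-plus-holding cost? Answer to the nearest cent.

TC* ≈ £4,808.73

Annual demand D = 915 × 52 = 47,580.
EOQ = √(2DS/H) = √(2 × 47,580 × 10 / 24.3) ≈ 197.89.
At the optimum the two cost components are equal, so total cost = 2·(Q*/2)H = Q*·H.
Minimum total = √(2DSH) = √(2 × 47,580 × 10 × 24.3) ≈ 4808.730.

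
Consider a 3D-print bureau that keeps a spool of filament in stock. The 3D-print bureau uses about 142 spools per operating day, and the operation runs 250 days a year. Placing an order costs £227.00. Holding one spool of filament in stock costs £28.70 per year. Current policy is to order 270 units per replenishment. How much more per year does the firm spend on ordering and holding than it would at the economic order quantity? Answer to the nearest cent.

Annual demand D = 142 × 250 = 35,500.
EOQ = √(2DS/H) = √(2 × 35,500 × 227 / 28.7) ≈ 749.38.
Cost at Q* = (D/Q*)S + (Q*/2)H = √(2DSH) ≈ £21,507.16.
Cost at Q = 270: (35,500/270)×227 + (270/2)×28.7 = £29,846.30 + £3,874.50 = £33,720.80.
Excess = £33,720.80 − £21,507.16 = £12,213.64.

Extra cost ≈ £12,213.64 per year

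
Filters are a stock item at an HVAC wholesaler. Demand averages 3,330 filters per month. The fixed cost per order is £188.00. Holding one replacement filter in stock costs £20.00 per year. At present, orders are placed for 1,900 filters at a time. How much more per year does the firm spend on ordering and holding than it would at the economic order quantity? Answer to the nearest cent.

Extra cost ≈ £5,619.02 per year

Annual demand D = 3,330 × 12 = 39,960.
EOQ = √(2DS/H) = √(2 × 39,960 × 188 / 20) ≈ 866.75.
Cost at Q* = (D/Q*)S + (Q*/2)H = √(2DSH) ≈ £17,334.91.
Cost at Q = 1,900: (39,960/1,900)×188 + (1,900/2)×20 = £3,953.94 + £19,000.00 = £22,953.94.
Excess = £22,953.94 − £17,334.91 = £5,619.02.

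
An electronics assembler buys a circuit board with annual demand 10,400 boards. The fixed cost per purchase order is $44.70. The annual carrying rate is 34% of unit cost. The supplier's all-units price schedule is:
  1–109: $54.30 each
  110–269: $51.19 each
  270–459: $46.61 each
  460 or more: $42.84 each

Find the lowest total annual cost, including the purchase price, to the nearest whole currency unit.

TC* ≈ $449,897

Holding cost per unit per year at price C is H = 0.34·C.
Evaluate total cost at each tier's feasible EOQ or, if the EOQ is below the tier, at the tier's minimum quantity.
Tier 1 ($54.30): EOQ = 224.4 exceeds tier's upper bound 109, so this tier is dominated.
EOQ at $51.19 = 231.1 (feasible in tier 2): TC = 10,400×$51.19 + (10,400/231.1)×44.7 + (231.1/2)×0.34×$51.19 = $536,398.70.
EOQ at $46.61 = 242.2 < 270, so use break Q=270: TC = 10,400×$46.61 + (10,400/270.0)×44.7 + (270.0/2)×0.34×$46.61 = $488,605.18.
EOQ at $42.84 = 252.7 < 460, so use break Q=460: TC = 10,400×$42.84 + (10,400/460.0)×44.7 + (460.0/2)×0.34×$42.84 = $449,896.70.
Lowest total cost among the candidates is at Q = 460.0.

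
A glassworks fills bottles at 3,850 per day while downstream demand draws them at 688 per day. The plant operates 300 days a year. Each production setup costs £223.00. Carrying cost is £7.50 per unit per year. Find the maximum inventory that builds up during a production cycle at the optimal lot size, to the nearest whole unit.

Annual demand D = 688 × 300 = 206,400.
Production build-up factor (1 − d/p) = 1 − 688/3,850 = 0.8213.
Q* = √(2DS / (H(1 − d/p))) = √(2 × 206,400 × 223 / (7.5 × 0.8213)).
= √(92,054,400 / 6.1597) ≈ 3865.815.
Maximum inventory = Q*(1 − d/p) = 3865.815 × 0.8213 ≈ 3174.989.

I_max ≈ 3,175 bottles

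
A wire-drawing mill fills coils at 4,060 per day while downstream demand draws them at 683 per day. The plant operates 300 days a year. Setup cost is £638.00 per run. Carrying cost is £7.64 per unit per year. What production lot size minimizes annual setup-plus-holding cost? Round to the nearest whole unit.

Q* ≈ 6,414 coils

Annual demand D = 683 × 300 = 204,900.
Production build-up factor (1 − d/p) = 1 − 683/4,060 = 0.8318.
Q* = √(2DS / (H(1 − d/p))) = √(2 × 204,900 × 638 / (7.64 × 0.8318)).
= √(261,452,400 / 6.3547) ≈ 6414.268.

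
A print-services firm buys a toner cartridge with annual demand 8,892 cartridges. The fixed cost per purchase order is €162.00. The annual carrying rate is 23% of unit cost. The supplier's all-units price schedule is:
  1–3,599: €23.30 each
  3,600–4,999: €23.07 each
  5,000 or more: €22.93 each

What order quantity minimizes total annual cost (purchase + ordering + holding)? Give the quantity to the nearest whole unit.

Q* ≈ 733 cartridges

Holding cost per unit per year at price C is H = 0.23·C.
Evaluate total cost at each tier's feasible EOQ or, if the EOQ is below the tier, at the tier's minimum quantity.
EOQ at €23.30 = 733.2 (feasible in tier 1): TC = 8,892×€23.30 + (8,892/733.2)×162 + (733.2/2)×0.23×€23.30 = €211,112.89.
EOQ at €23.07 = 736.9 < 3600, so use break Q=3600: TC = 8,892×€23.07 + (8,892/3600.0)×162 + (3600.0/2)×0.23×€23.07 = €215,089.56.
EOQ at €22.93 = 739.1 < 5000, so use break Q=5000: TC = 8,892×€22.93 + (8,892/5000.0)×162 + (5000.0/2)×0.23×€22.93 = €217,366.41.
Lowest total cost is €211,112.89 at Q = 733.2.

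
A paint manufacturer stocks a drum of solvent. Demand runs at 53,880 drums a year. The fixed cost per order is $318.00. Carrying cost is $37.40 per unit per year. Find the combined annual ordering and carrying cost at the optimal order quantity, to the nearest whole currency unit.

The optimal lot size = √(2DS/H) = √(2 × 53,880 × 318 / 37.4) ≈ 957.21.
At the optimum the two cost components are equal, so total cost = 2·(Q*/2)H = Q*·H.
Minimum total = √(2DSH) = √(2 × 53,880 × 318 × 37.4) ≈ 35799.598.

TC* ≈ $35,800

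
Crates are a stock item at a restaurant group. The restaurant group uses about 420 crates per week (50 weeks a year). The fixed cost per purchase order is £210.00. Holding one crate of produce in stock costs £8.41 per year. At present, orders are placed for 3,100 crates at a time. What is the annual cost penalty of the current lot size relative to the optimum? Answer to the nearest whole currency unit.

Extra cost ≈ £5,846 per year

Annual demand D = 420 × 50 = 21,000.
EOQ = √(2DS/H) = √(2 × 21,000 × 210 / 8.41) ≈ 1024.09.
Cost at Q* = (D/Q*)S + (Q*/2)H = √(2DSH) ≈ £8,612.56.
Cost at Q = 3,100: (21,000/3,100)×210 + (3,100/2)×8.41 = £1,422.58 + £13,035.50 = £14,458.08.
Excess = £14,458.08 − £8,612.56 = £5,845.52.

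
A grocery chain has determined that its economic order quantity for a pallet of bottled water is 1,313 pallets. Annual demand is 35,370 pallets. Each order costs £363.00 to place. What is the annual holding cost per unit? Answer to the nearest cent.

H ≈ £14.90

The basic EOQ model gives Q* = √(2DS/H); rearrange for the unknown.
From Q* = √(2DS/H): H = 2DS / Q*² = 2 × 35,370 × 363 / 1,313² = 14.8951.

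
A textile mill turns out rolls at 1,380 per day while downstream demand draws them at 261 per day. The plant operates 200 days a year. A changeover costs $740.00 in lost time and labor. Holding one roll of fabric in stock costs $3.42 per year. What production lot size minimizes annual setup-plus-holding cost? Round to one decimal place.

Q* ≈ 5,278.1 rolls

Annual demand D = 261 × 200 = 52,200.
Production build-up factor (1 − d/p) = 1 − 261/1,380 = 0.8109.
Q* = √(2DS / (H(1 − d/p))) = √(2 × 52,200 × 740 / (3.42 × 0.8109)).
= √(77,256,000 / 2.7732) ≈ 5278.099.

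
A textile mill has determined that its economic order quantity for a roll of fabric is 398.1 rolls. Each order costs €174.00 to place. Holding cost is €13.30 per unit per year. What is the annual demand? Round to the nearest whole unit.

D ≈ 6,057 rolls per year

Invert the EOQ relation Q*² = 2DS/H.
From Q* = √(2DS/H): D = Q*²H / (2S) = 398.1² × 13.3 / (2 × 174) = 6056.989.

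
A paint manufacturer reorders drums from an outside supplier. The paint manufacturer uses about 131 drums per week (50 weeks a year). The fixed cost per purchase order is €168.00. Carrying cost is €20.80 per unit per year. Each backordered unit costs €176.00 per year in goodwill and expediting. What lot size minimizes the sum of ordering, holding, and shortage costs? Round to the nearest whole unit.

Annual demand D = 131 × 50 = 6,550.
With planned backorders, Q* = √(2DS/H) · √((H+B)/B).
√(2DS/H) = √(2 × 6,550 × 168 / 20.8) = 325.281.
√((H+B)/B) = √((20.8+176)/176) = 1.0574.
Q* ≈ 343.965.

Q* ≈ 344 drums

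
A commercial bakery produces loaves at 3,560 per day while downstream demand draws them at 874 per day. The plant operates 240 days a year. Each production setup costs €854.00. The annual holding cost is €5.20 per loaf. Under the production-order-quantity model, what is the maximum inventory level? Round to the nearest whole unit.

I_max ≈ 7,210 loaves

Annual demand D = 874 × 240 = 209,760.
Production build-up factor (1 − d/p) = 1 − 874/3,560 = 0.7545.
Q* = √(2DS / (H(1 − d/p))) = √(2 × 209,760 × 854 / (5.2 × 0.7545)).
= √(358,270,080 / 3.9234) ≈ 9555.988.
Maximum inventory = Q*(1 − d/p) = 9555.988 × 0.7545 ≈ 7209.939.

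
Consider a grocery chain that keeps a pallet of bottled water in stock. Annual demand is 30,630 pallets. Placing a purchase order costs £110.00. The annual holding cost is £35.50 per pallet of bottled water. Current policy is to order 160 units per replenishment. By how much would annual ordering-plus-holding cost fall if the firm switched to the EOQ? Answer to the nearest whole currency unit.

EOQ = √(2DS/H) = √(2 × 30,630 × 110 / 35.5) ≈ 435.68.
Cost at Q* = (D/Q*)S + (Q*/2)H = √(2DSH) ≈ £15,466.75.
Cost at Q = 160: (30,630/160)×110 + (160/2)×35.5 = £21,058.12 + £2,840.00 = £23,898.12.
Excess = £23,898.12 − £15,466.75 = £8,431.38.

Extra cost ≈ £8,431 per year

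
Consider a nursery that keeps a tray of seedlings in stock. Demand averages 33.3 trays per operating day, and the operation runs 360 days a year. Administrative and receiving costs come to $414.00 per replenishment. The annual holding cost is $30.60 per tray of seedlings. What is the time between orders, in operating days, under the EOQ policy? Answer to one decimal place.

Annual demand D = 33.3 × 360 = 11,988.
Q* = √(2DS/H) = √(2 × 11,988 × 414 / 30.6) ≈ 569.54.
Cycle time = Q*/D × 360 = 569.54 / 11,988 × 360 ≈ 17.103 days.

T ≈ 17.1 days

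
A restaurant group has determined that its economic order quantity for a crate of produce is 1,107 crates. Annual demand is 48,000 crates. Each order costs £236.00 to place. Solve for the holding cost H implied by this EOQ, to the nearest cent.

Squaring Q* = √(2DS/H) gives Q*² = 2DS/H.
From Q* = √(2DS/H): H = 2DS / Q*² = 2 × 48,000 × 236 / 1,107² = 18.4879.

H ≈ £18.49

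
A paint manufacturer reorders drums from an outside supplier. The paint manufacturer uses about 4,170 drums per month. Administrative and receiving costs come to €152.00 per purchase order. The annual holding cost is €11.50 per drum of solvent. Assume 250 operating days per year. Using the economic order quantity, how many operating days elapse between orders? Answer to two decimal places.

Annual demand D = 4,170 × 12 = 50,040.
Q* = √(2DS/H) = √(2 × 50,040 × 152 / 11.5) ≈ 1150.13.
Cycle time = Q*/D × 250 = 1150.13 / 50,040 × 250 ≈ 5.746 days.

T ≈ 5.75 days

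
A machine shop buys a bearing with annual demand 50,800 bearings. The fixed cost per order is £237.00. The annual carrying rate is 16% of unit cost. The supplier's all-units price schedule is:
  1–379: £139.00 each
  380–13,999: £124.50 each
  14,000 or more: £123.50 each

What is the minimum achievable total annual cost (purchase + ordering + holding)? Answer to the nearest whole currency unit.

Holding cost per unit per year at price C is H = 0.16·C.
Candidates are each tier's EOQ (if it falls in that tier) and each price-break quantity.
Tier 1 (£139.00): EOQ = 1040.5 exceeds tier's upper bound 379, so this tier is dominated.
EOQ at £124.50 = 1099.5 (feasible in tier 2): TC = 50,800×£124.50 + (50,800/1099.5)×237 + (1099.5/2)×0.16×£124.50 = £6,346,501.09.
EOQ at £123.50 = 1103.9 < 14000, so use break Q=14000: TC = 50,800×£123.50 + (50,800/14000.0)×237 + (14000.0/2)×0.16×£123.50 = £6,412,979.97.
Lowest total cost among the candidates is at Q = 1099.5.

TC* ≈ £6,346,501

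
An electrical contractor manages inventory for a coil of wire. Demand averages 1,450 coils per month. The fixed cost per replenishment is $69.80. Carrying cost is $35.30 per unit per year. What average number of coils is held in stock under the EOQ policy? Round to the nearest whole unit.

Average inventory ≈ 131 coils

Annual demand D = 1,450 × 12 = 17,400.
The optimal lot size = √(2DS/H) = √(2 × 17,400 × 69.8 / 35.3) ≈ 262.32.
Average inventory = Q*/2 ≈ 262.32 / 2 = 131.160.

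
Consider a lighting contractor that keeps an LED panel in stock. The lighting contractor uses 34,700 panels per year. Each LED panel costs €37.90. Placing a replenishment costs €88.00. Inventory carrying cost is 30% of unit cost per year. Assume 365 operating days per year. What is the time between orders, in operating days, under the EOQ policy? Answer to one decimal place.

T ≈ 7.7 days

Holding cost H = 0.30 × €37.90 = €11.3700 per unit per year.
The optimal lot size = √(2DS/H) = √(2 × 34,700 × 88 / 11.37) ≈ 732.89.
Cycle time = Q*/D × 365 = 732.89 / 34,700 × 365 ≈ 7.709 days.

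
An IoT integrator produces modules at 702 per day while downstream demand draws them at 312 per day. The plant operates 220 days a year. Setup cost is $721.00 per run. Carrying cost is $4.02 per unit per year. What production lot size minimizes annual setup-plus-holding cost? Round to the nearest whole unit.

Annual demand D = 312 × 220 = 68,640.
Production build-up factor (1 − d/p) = 1 − 312/702 = 0.5556.
Q* = √(2DS / (H(1 − d/p))) = √(2 × 68,640 × 721 / (4.02 × 0.5556)).
= √(98,978,880 / 2.2333) ≈ 6657.244.

Q* ≈ 6,657 modules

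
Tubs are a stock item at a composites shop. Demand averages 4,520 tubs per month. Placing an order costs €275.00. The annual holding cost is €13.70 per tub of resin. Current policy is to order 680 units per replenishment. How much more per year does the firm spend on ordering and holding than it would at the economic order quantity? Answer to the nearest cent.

Extra cost ≈ €6,377.00 per year

Annual demand D = 4,520 × 12 = 54,240.
EOQ = √(2DS/H) = √(2 × 54,240 × 275 / 13.7) ≈ 1475.64.
Cost at Q* = (D/Q*)S + (Q*/2)H = √(2DSH) ≈ €20,216.29.
Cost at Q = 680: (54,240/680)×275 + (680/2)×13.7 = €21,935.29 + €4,658.00 = €26,593.29.
Excess = €26,593.29 − €20,216.29 = €6,377.00.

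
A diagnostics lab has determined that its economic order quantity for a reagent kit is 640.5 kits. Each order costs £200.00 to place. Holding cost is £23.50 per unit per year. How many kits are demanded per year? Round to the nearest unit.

Invert the EOQ relation Q*² = 2DS/H.
From Q* = √(2DS/H): D = Q*²H / (2S) = 640.5² × 23.5 / (2 × 200) = 24101.615.

D ≈ 24,102 kits per year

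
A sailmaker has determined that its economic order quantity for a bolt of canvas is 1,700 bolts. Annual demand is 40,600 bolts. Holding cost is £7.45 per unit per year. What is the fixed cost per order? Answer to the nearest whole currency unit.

S ≈ £265

The basic EOQ model gives Q* = √(2DS/H); rearrange for the unknown.
From Q* = √(2DS/H): S = Q*²H / (2D) = 1,700² × 7.45 / (2 × 40,600) = 265.1539.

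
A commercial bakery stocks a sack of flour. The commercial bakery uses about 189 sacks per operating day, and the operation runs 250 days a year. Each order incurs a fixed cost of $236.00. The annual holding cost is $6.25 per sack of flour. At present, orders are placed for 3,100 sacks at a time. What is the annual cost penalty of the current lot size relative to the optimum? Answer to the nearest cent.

Extra cost ≈ $1,478.35 per year

Annual demand D = 189 × 250 = 47,250.
EOQ = √(2DS/H) = √(2 × 47,250 × 236 / 6.25) ≈ 1889.00.
Cost at Q* = (D/Q*)S + (Q*/2)H = √(2DSH) ≈ $11,806.25.
Cost at Q = 3,100: (47,250/3,100)×236 + (3,100/2)×6.25 = $3,597.10 + $9,687.50 = $13,284.60.
Excess = $13,284.60 − $11,806.25 = $1,478.35.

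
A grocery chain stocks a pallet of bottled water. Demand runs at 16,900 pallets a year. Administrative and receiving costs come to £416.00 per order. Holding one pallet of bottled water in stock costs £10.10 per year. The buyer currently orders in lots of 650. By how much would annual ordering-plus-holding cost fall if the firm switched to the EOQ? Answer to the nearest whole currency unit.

Extra cost ≈ £2,182 per year

EOQ = √(2DS/H) = √(2 × 16,900 × 416 / 10.1) ≈ 1179.90.
Cost at Q* = (D/Q*)S + (Q*/2)H = √(2DSH) ≈ £11,916.97.
Cost at Q = 650: (16,900/650)×416 + (650/2)×10.1 = £10,816.00 + £3,282.50 = £14,098.50.
Excess = £14,098.50 − £11,916.97 = £2,181.53.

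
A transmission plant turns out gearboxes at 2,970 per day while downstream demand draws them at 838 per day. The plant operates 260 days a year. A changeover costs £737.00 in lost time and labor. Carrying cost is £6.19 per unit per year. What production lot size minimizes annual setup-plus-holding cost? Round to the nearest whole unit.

Annual demand D = 838 × 260 = 217,880.
Production build-up factor (1 − d/p) = 1 − 838/2,970 = 0.7178.
Q* = √(2DS / (H(1 − d/p))) = √(2 × 217,880 × 737 / (6.19 × 0.7178)).
= √(321,155,120 / 4.4435) ≈ 8501.523.

Q* ≈ 8,502 gearboxes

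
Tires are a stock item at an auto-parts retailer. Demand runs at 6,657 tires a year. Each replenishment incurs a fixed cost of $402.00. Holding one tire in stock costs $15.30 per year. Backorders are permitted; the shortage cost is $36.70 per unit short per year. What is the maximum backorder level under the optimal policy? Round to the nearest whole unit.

With planned backorders, Q* = √(2DS/H) · √((H+B)/B).
√(2DS/H) = √(2 × 6,657 × 402 / 15.3) = 591.455.
√((H+B)/B) = √((15.3+36.7)/36.7) = 1.1903.
Q* ≈ 704.028.
S* = Q* · H/(H+B) = 704.028 × 15.3/52 ≈ 207.147.

S* ≈ 207 tires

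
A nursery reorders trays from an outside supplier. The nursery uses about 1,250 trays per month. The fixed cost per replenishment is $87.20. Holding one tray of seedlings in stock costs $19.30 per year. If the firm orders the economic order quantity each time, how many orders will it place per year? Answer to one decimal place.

N ≈ 40.7 orders per year

Annual demand D = 1,250 × 12 = 15,000.
EOQ = √(2DS/H) = √(2 × 15,000 × 87.2 / 19.3) ≈ 368.16.
Orders per year = D / Q* = 15,000 / 368.16 ≈ 40.743.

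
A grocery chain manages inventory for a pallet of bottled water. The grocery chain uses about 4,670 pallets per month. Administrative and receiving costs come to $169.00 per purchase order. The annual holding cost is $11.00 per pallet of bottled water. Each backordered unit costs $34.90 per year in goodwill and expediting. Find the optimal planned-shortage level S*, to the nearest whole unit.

Annual demand D = 4,670 × 12 = 56,040.
With planned backorders, Q* = √(2DS/H) · √((H+B)/B).
√(2DS/H) = √(2 × 56,040 × 169 / 11) = 1312.233.
√((H+B)/B) = √((11+34.9)/34.9) = 1.1468.
Q* ≈ 1504.890.
S* = Q* · H/(H+B) = 1504.890 × 11/45.9 ≈ 360.649.

S* ≈ 361 pallets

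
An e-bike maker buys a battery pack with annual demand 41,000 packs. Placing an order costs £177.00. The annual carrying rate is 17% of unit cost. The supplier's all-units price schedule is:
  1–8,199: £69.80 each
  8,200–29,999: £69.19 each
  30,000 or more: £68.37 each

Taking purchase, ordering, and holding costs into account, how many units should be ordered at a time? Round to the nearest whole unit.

Q* ≈ 1,106 packs

Holding cost per unit per year at price C is H = 0.17·C.
For each price level, check whether its EOQ is feasible; otherwise the best quantity at that price is the breakpoint.
EOQ at £69.80 = 1106.0 (feasible in tier 1): TC = 41,000×£69.80 + (41,000/1106.0)×177 + (1106.0/2)×0.17×£69.80 = £2,874,923.38.
EOQ at £69.19 = 1110.8 < 8200, so use break Q=8200: TC = 41,000×£69.19 + (41,000/8200.0)×177 + (8200.0/2)×0.17×£69.19 = £2,885,900.43.
EOQ at £68.37 = 1117.5 < 30000, so use break Q=30000: TC = 41,000×£68.37 + (41,000/30000.0)×177 + (30000.0/2)×0.17×£68.37 = £2,977,755.40.
Lowest total cost is £2,874,923.38 at Q = 1106.0.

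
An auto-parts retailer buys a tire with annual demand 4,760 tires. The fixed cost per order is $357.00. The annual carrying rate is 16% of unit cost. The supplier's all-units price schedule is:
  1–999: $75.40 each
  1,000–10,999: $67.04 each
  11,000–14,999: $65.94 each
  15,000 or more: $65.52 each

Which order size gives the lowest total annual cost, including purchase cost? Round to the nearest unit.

Holding cost per unit per year at price C is H = 0.16·C.
For each price level, check whether its EOQ is feasible; otherwise the best quantity at that price is the breakpoint.
EOQ at $75.40 = 530.8 (feasible in tier 1): TC = 4,760×$75.40 + (4,760/530.8)×357 + (530.8/2)×0.16×$75.40 = $365,307.22.
EOQ at $67.04 = 562.9 < 1000, so use break Q=1000: TC = 4,760×$67.04 + (4,760/1000.0)×357 + (1000.0/2)×0.16×$67.04 = $326,172.92.
EOQ at $65.94 = 567.6 < 11000, so use break Q=11000: TC = 4,760×$65.94 + (4,760/11000.0)×357 + (11000.0/2)×0.16×$65.94 = $372,056.08.
EOQ at $65.52 = 569.4 < 15000, so use break Q=15000: TC = 4,760×$65.52 + (4,760/15000.0)×357 + (15000.0/2)×0.16×$65.52 = $390,612.49.
Lowest total cost is $326,172.92 at Q = 1000.0.

Q* ≈ 1,000 tires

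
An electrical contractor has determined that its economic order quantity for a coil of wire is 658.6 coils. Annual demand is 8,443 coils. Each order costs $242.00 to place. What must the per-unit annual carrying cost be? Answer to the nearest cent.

H ≈ $9.42

The basic EOQ model gives Q* = √(2DS/H); rearrange for the unknown.
From Q* = √(2DS/H): H = 2DS / Q*² = 2 × 8,443 × 242 / 658.6² = 9.4210.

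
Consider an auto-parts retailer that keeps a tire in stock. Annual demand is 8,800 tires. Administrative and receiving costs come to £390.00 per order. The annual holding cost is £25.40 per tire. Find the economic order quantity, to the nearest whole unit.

EOQ = √(2DS / H) = √(2 × 8,800 × 390 / 25.4).
= √(6,864,000 / 25.4) = √270,236.2205 ≈ 519.842.

Q* ≈ 520 tires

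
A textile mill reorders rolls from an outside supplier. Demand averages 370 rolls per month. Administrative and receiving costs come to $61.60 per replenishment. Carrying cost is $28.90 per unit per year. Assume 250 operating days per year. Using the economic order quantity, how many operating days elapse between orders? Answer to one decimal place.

T ≈ 7.7 days

Annual demand D = 370 × 12 = 4,440.
Q* = √(2DS/H) = √(2 × 4,440 × 61.6 / 28.9) ≈ 137.58.
Cycle time = Q*/D × 250 = 137.58 / 4,440 × 250 ≈ 7.746 days.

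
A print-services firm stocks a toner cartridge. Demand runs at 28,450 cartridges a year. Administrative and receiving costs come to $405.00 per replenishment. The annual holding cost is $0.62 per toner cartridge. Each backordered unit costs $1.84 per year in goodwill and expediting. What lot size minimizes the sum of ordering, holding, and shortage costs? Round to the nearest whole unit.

With planned backorders, Q* = √(2DS/H) · √((H+B)/B).
√(2DS/H) = √(2 × 28,450 × 405 / 0.62) = 6096.601.
√((H+B)/B) = √((0.62+1.84)/1.84) = 1.1563.
Q* ≈ 7049.307.

Q* ≈ 7,049 cartridges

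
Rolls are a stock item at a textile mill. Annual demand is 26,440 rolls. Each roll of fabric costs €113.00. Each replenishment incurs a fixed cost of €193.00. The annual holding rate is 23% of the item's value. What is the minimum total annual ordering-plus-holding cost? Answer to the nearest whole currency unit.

TC* ≈ €16,286

Holding cost H = 0.23 × €113.00 = €25.9900 per unit per year.
Q* = √(2DS/H) = √(2 × 26,440 × 193 / 25.99) ≈ 626.64.
At the optimum the two cost components are equal, so total cost = 2·(Q*/2)H = Q*·H.
Minimum total = √(2DSH) = √(2 × 26,440 × 193 × 25.99) ≈ 16286.491.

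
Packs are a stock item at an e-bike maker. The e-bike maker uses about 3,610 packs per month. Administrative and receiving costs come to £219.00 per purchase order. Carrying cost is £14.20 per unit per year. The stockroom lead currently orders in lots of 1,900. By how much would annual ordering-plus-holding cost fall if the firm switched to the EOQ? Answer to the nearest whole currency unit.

Annual demand D = 3,610 × 12 = 43,320.
EOQ = √(2DS/H) = √(2 × 43,320 × 219 / 14.2) ≈ 1155.94.
Cost at Q* = (D/Q*)S + (Q*/2)H = √(2DSH) ≈ £16,414.42.
Cost at Q = 1,900: (43,320/1,900)×219 + (1,900/2)×14.2 = £4,993.20 + £13,490.00 = £18,483.20.
Excess = £18,483.20 − £16,414.42 = £2,068.78.

Extra cost ≈ £2,069 per year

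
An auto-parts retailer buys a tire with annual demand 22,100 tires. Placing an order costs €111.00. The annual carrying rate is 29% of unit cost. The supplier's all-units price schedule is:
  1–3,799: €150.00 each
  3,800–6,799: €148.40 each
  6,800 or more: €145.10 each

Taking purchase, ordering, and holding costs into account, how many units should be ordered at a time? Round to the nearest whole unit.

Q* ≈ 336 tires

Holding cost per unit per year at price C is H = 0.29·C.
For each price level, check whether its EOQ is feasible; otherwise the best quantity at that price is the breakpoint.
EOQ at €150.00 = 335.8 (feasible in tier 1): TC = 22,100×€150.00 + (22,100/335.8)×111 + (335.8/2)×0.29×€150.00 = €3,329,608.89.
EOQ at €148.40 = 337.6 < 3800, so use break Q=3800: TC = 22,100×€148.40 + (22,100/3800.0)×111 + (3800.0/2)×0.29×€148.40 = €3,362,053.95.
EOQ at €145.10 = 341.5 < 6800, so use break Q=6800: TC = 22,100×€145.10 + (22,100/6800.0)×111 + (6800.0/2)×0.29×€145.10 = €3,350,139.35.
Lowest total cost is €3,329,608.89 at Q = 335.8.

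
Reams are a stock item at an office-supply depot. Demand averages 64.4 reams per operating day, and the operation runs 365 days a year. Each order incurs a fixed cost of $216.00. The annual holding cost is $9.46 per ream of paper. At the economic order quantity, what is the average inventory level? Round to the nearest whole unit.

Annual demand D = 64.4 × 365 = 23,506.
The optimal lot size = √(2DS/H) = √(2 × 23,506 × 216 / 9.46) ≈ 1036.06.
Average inventory = Q*/2 ≈ 1036.06 / 2 = 518.031.

Average inventory ≈ 518 reams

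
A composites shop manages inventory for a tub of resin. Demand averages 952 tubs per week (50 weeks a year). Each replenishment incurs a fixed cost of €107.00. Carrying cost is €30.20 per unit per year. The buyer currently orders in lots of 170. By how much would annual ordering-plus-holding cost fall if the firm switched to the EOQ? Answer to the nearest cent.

Extra cost ≈ €14,987.64 per year

Annual demand D = 952 × 50 = 47,600.
EOQ = √(2DS/H) = √(2 × 47,600 × 107 / 30.2) ≈ 580.77.
Cost at Q* = (D/Q*)S + (Q*/2)H = √(2DSH) ≈ €17,539.36.
Cost at Q = 170: (47,600/170)×107 + (170/2)×30.2 = €29,960.00 + €2,567.00 = €32,527.00.
Excess = €32,527.00 − €17,539.36 = €14,987.64.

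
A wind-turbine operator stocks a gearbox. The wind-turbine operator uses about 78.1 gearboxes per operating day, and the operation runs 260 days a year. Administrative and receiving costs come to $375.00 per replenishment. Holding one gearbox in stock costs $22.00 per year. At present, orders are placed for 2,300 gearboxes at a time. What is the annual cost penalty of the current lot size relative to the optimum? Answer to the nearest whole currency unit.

Annual demand D = 78.1 × 260 = 20,306.
EOQ = √(2DS/H) = √(2 × 20,306 × 375 / 22) ≈ 832.02.
Cost at Q* = (D/Q*)S + (Q*/2)H = √(2DSH) ≈ $18,304.34.
Cost at Q = 2,300: (20,306/2,300)×375 + (2,300/2)×22 = $3,310.76 + $25,300.00 = $28,610.76.
Excess = $28,610.76 − $18,304.34 = $10,306.42.

Extra cost ≈ $10,306 per year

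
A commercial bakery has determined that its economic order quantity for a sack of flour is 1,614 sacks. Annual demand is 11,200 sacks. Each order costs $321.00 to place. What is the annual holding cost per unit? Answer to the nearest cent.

H ≈ $2.76

The basic EOQ model gives Q* = √(2DS/H); rearrange for the unknown.
From Q* = √(2DS/H): H = 2DS / Q*² = 2 × 11,200 × 321 / 1,614² = 2.7602.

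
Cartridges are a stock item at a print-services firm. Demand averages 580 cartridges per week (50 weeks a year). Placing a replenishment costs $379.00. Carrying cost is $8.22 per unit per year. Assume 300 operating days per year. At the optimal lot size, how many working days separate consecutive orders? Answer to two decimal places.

T ≈ 16.92 days

Annual demand D = 580 × 50 = 29,000.
EOQ = √(2DS/H) = √(2 × 29,000 × 379 / 8.22) ≈ 1635.30.
Cycle time = Q*/D × 300 = 1635.30 / 29,000 × 300 ≈ 16.917 days.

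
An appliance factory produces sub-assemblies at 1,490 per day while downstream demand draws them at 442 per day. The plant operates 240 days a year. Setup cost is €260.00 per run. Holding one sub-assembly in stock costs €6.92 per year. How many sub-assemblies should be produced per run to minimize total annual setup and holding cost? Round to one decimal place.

Annual demand D = 442 × 240 = 106,080.
Production build-up factor (1 − d/p) = 1 − 442/1,490 = 0.7034.
Q* = √(2DS / (H(1 − d/p))) = √(2 × 106,080 × 260 / (6.92 × 0.7034)).
= √(55,161,600 / 4.8672) ≈ 3366.494.

Q* ≈ 3,366.5 sub-assemblies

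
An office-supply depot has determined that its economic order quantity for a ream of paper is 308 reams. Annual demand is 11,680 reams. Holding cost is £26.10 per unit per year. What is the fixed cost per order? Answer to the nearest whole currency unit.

S ≈ £106

Invert the EOQ relation Q*² = 2DS/H.
From Q* = √(2DS/H): S = Q*²H / (2D) = 308² × 26.1 / (2 × 11,680) = 105.9910.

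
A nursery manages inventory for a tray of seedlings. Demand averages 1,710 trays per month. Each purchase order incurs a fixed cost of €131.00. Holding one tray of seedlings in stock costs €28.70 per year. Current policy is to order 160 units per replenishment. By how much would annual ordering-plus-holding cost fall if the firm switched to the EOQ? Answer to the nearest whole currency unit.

Extra cost ≈ €6,675 per year

Annual demand D = 1,710 × 12 = 20,520.
EOQ = √(2DS/H) = √(2 × 20,520 × 131 / 28.7) ≈ 432.81.
Cost at Q* = (D/Q*)S + (Q*/2)H = √(2DSH) ≈ €12,421.68.
Cost at Q = 160: (20,520/160)×131 + (160/2)×28.7 = €16,800.75 + €2,296.00 = €19,096.75.
Excess = €19,096.75 − €12,421.68 = €6,675.07.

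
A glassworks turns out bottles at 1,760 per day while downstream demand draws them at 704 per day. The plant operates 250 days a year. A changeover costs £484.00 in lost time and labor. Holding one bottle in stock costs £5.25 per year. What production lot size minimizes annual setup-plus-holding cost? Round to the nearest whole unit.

Annual demand D = 704 × 250 = 176,000.
Production build-up factor (1 − d/p) = 1 − 704/1,760 = 0.6000.
Q* = √(2DS / (H(1 − d/p))) = √(2 × 176,000 × 484 / (5.25 × 0.6000)).
= √(170,368,000 / 3.15) ≈ 7354.256.

Q* ≈ 7,354 bottles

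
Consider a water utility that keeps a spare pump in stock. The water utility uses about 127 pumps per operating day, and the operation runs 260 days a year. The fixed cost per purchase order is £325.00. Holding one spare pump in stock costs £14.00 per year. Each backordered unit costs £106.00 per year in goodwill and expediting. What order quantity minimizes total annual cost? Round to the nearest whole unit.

Q* ≈ 1,317 pumps

Annual demand D = 127 × 260 = 33,020.
With planned backorders, Q* = √(2DS/H) · √((H+B)/B).
√(2DS/H) = √(2 × 33,020 × 325 / 14) = 1238.173.
√((H+B)/B) = √((14+106)/106) = 1.0640.
Q* ≈ 1317.404.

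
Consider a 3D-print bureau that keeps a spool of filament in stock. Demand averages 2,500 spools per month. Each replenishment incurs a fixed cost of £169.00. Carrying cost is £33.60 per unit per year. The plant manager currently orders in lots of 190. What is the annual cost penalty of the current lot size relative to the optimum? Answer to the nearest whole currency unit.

Extra cost ≈ £11,418 per year

Annual demand D = 2,500 × 12 = 30,000.
EOQ = √(2DS/H) = √(2 × 30,000 × 169 / 33.6) ≈ 549.35.
Cost at Q* = (D/Q*)S + (Q*/2)H = √(2DSH) ≈ £18,458.17.
Cost at Q = 190: (30,000/190)×169 + (190/2)×33.6 = £26,684.21 + £3,192.00 = £29,876.21.
Excess = £29,876.21 − £18,458.17 = £11,418.04.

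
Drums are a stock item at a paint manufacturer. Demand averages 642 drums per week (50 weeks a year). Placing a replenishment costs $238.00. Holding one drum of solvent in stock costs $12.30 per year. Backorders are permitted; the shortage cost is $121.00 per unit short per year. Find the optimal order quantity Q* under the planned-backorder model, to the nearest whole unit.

Q* ≈ 1,170 drums

Annual demand D = 642 × 50 = 32,100.
With planned backorders, Q* = √(2DS/H) · √((H+B)/B).
√(2DS/H) = √(2 × 32,100 × 238 / 12.3) = 1114.560.
√((H+B)/B) = √((12.3+121)/121) = 1.0496.
Q* ≈ 1169.838.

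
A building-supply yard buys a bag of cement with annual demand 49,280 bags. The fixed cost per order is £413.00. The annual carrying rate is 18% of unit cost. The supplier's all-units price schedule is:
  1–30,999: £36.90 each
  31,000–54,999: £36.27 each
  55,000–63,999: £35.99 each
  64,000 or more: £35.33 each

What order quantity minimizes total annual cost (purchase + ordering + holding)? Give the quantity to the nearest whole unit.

Holding cost per unit per year at price C is H = 0.18·C.
Evaluate total cost at each tier's feasible EOQ or, if the EOQ is below the tier, at the tier's minimum quantity.
EOQ at £36.90 = 2475.6 (feasible in tier 1): TC = 49,280×£36.90 + (49,280/2475.6)×413 + (2475.6/2)×0.18×£36.90 = £1,834,874.76.
EOQ at £36.27 = 2497.0 < 31000, so use break Q=31000: TC = 49,280×£36.27 + (49,280/31000.0)×413 + (31000.0/2)×0.18×£36.27 = £1,889,235.44.
EOQ at £35.99 = 2506.7 < 55000, so use break Q=55000: TC = 49,280×£35.99 + (49,280/55000.0)×413 + (55000.0/2)×0.18×£35.99 = £1,952,107.75.
EOQ at £35.33 = 2530.0 < 64000, so use break Q=64000: TC = 49,280×£35.33 + (49,280/64000.0)×413 + (64000.0/2)×0.18×£35.33 = £1,944,881.21.
Lowest total cost is £1,834,874.76 at Q = 2475.6.

Q* ≈ 2,476 bags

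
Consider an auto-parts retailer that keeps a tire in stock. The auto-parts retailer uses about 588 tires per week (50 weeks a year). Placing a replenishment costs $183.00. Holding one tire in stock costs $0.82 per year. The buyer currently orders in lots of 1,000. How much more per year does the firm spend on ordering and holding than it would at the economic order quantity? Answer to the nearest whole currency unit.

Annual demand D = 588 × 50 = 29,400.
EOQ = √(2DS/H) = √(2 × 29,400 × 183 / 0.82) ≈ 3622.49.
Cost at Q* = (D/Q*)S + (Q*/2)H = √(2DSH) ≈ $2,970.44.
Cost at Q = 1,000: (29,400/1,000)×183 + (1,000/2)×0.82 = $5,380.20 + $410.00 = $5,790.20.
Excess = $5,790.20 − $2,970.44 = $2,819.76.

Extra cost ≈ $2,820 per year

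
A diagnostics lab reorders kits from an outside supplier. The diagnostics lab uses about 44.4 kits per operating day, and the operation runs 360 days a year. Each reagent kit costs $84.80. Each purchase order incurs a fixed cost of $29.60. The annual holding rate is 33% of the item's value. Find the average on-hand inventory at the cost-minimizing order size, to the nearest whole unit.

Annual demand D = 44.4 × 360 = 15,984.
Holding cost H = 0.33 × $84.80 = $27.9840 per unit per year.
Q* = √(2DS/H) = √(2 × 15,984 × 29.6 / 27.984) ≈ 183.89.
Average inventory = Q*/2 ≈ 183.89 / 2 = 91.943.

Average inventory ≈ 92 kits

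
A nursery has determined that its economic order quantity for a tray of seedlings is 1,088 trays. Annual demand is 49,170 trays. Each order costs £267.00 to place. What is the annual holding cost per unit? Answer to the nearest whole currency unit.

The basic EOQ model gives Q* = √(2DS/H); rearrange for the unknown.
From Q* = √(2DS/H): H = 2DS / Q*² = 2 × 49,170 × 267 / 1,088² = 22.1811.

H ≈ £22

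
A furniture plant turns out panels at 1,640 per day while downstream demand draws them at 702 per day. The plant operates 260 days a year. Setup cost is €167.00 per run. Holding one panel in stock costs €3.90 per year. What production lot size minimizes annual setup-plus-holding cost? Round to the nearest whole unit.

Q* ≈ 5,228 panels

Annual demand D = 702 × 260 = 182,520.
Production build-up factor (1 − d/p) = 1 − 702/1,640 = 0.5720.
Q* = √(2DS / (H(1 − d/p))) = √(2 × 182,520 × 167 / (3.9 × 0.5720)).
= √(60,961,680 / 2.2306) ≈ 5227.772.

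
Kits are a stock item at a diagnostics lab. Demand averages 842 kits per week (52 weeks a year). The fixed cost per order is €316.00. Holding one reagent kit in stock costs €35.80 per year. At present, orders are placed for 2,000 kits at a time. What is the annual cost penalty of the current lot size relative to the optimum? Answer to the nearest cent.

Annual demand D = 842 × 52 = 43,784.
EOQ = √(2DS/H) = √(2 × 43,784 × 316 / 35.8) ≈ 879.17.
Cost at Q* = (D/Q*)S + (Q*/2)H = √(2DSH) ≈ €31,474.42.
Cost at Q = 2,000: (43,784/2,000)×316 + (2,000/2)×35.8 = €6,917.87 + €35,800.00 = €42,717.87.
Excess = €42,717.87 − €31,474.42 = €11,243.45.

Extra cost ≈ €11,243.45 per year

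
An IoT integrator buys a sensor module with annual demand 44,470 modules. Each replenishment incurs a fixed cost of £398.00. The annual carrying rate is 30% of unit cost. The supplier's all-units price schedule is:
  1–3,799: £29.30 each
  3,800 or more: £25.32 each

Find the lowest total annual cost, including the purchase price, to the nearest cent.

TC* ≈ £1,145,070.45

Holding cost per unit per year at price C is H = 0.30·C.
Candidates are each tier's EOQ (if it falls in that tier) and each price-break quantity.
EOQ at £29.30 = 2006.8 (feasible in tier 1): TC = 44,470×£29.30 + (44,470/2006.8)×398 + (2006.8/2)×0.30×£29.30 = £1,320,610.43.
EOQ at £25.32 = 2158.7 < 3800, so use break Q=3800: TC = 44,470×£25.32 + (44,470/3800.0)×398 + (3800.0/2)×0.30×£25.32 = £1,145,070.45.
Lowest total cost among the candidates is at Q = 3800.0.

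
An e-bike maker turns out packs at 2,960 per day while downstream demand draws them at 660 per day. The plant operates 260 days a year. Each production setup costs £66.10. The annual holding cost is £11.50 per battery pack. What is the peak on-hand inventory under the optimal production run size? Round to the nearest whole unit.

I_max ≈ 1,238 packs

Annual demand D = 660 × 260 = 171,600.
Production build-up factor (1 − d/p) = 1 − 660/2,960 = 0.7770.
Q* = √(2DS / (H(1 − d/p))) = √(2 × 171,600 × 66.1 / (11.5 × 0.7770)).
= √(22,685,520 / 8.9358) ≈ 1593.336.
Maximum inventory = Q*(1 − d/p) = 1593.336 × 0.7770 ≈ 1238.065.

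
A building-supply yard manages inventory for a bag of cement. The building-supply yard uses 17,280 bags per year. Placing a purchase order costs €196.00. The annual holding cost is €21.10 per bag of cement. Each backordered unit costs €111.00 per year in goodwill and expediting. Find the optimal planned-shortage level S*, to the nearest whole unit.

With planned backorders, Q* = √(2DS/H) · √((H+B)/B).
√(2DS/H) = √(2 × 17,280 × 196 / 21.1) = 566.596.
√((H+B)/B) = √((21.1+111)/111) = 1.0909.
Q* ≈ 618.107.
S* = Q* · H/(H+B) = 618.107 × 21.1/132.1 ≈ 98.729.

S* ≈ 99 bags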